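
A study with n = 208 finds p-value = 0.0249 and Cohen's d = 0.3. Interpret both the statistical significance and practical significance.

Statistically significant (p = 0.0249 < 0.05). Cohen's d = 0.3 indicates a small effect size. Both statistical and practical significance should be considered.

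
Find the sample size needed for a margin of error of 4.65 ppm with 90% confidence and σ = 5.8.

n = (z*σ/E)² = (1.645×5.8/4.65)² = 4.2 → n = 5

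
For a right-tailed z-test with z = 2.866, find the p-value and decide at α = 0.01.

p = P(Z > 2.866) = 1 - Φ(2.866) ≈ 0.0021. Since p < 0.01, reject H₀ (significant) at α = 0.01.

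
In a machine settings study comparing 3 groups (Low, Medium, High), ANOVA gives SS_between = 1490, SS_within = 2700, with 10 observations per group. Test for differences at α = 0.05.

df_between = 2, df_within = 27. F = MS_between/MS_within = 745.0/100.0 = 7.45. F_crit ≈ 3.354. Reject H₀. At least one mean differs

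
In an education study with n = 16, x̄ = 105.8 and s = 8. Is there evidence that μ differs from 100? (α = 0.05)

t = (x̄ - μ₀)/(s/√n) = (105.8 - 100)/(8/√16) = 2.9. df = 15, critical t = ±2.131. Reject H₀.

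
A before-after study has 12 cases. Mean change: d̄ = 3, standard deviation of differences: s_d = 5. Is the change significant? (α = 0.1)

t = d̄/(s_d/√n) = 3/(5/√12) = 2.078. df = 11, critical t = ±1.796. Reject H₀.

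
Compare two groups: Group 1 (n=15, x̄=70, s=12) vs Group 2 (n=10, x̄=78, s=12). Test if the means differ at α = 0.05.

Pooled sp = 12.0. t = -1.633, df = 23. Critical t = ±2.069. Fail to reject H₀.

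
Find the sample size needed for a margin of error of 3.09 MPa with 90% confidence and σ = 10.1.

n = (z*σ/E)² = (1.645×10.1/3.09)² = 28.9 → n = 29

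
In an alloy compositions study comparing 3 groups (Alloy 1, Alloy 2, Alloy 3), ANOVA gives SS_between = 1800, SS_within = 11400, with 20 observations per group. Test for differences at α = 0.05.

df_between = 2, df_within = 57. F = MS_between/MS_within = 900.0/200.0 = 4.5. F_crit ≈ 3.159. Reject H₀. At least one mean differs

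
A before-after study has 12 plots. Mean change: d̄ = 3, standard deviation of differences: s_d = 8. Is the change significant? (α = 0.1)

t = d̄/(s_d/√n) = 3/(8/√12) = 1.299. df = 11, critical t = ±1.796. Fail to reject H₀.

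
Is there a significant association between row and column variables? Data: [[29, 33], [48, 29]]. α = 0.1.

χ² = 3.367. df = 1, critical = 2.706. Reject H₀. Variables are dependent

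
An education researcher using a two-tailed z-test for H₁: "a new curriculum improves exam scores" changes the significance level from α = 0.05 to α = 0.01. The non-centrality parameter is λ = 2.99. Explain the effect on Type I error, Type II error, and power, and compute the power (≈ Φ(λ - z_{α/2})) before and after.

Decreasing α from 0.05 to 0.01:
• Type I error rate decreases (α is the Type I rate by definition).
• Critical value moves from z_{α/2} = 1.96 to 2.576, so power = Φ(λ - z_{α/2}) goes from Φ(2.99 - 1.96) = 0.848 to Φ(2.99 - 2.576) = 0.661.
• Type II error rate β = 1 - power therefore increases (0.152 → 0.339).
Appropriate when false positives are costly — here, adopting a curriculum that gives no real benefit — disruption for nothing.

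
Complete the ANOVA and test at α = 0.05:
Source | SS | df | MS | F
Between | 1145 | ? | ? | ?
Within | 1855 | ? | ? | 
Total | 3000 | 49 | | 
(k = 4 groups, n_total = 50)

df_between = 3, df_within = 46. MS_between = 381.67, MS_within = 40.33. F = 9.465, F_crit ≈ 2.807. Reject H₀.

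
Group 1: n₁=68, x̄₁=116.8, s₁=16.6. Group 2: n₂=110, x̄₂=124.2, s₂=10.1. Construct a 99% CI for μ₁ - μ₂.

Difference = -7.4. SE = √(16.6²/68 + 10.1²/110) = 2.232. CI = (-13.15, -1.65)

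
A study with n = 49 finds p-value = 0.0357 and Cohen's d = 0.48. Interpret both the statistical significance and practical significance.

Statistically significant (p = 0.0357 < 0.05). Cohen's d = 0.48 indicates a small effect size. Both statistical and practical significance should be considered.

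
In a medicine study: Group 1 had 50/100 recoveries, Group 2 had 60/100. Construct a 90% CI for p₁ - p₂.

p̂₁ = 0.5, p̂₂ = 0.6. Difference = -0.1. CI = (-0.215, 0.015)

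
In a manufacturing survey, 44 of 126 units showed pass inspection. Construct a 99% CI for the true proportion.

p̂ = 0.349. CI = p̂ ± z*√(p̂(1-p̂)/n) = (0.24, 0.459)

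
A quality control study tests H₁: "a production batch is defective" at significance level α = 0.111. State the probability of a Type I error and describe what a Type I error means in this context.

P(Type I error) = α = 0.111. A Type I error is rejecting H₀ when H₀ is actually true (false positive) — here, concluding that a production batch is defective when in fact this is not the case. Consequence: scrapping a good batch — wasted material and cost for no reason.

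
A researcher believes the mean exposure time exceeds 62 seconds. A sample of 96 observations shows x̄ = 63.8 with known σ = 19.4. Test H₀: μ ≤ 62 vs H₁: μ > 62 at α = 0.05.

z = 0.909. Critical value: 1.645. Fail to reject H₀.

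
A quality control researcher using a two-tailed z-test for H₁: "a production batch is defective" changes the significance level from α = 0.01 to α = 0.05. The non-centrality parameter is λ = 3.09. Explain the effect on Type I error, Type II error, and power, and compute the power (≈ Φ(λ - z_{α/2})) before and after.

Increasing α from 0.01 to 0.05:
• Type I error rate increases (α is the Type I rate by definition).
• Critical value moves from z_{α/2} = 2.576 to 1.96, so power = Φ(λ - z_{α/2}) goes from Φ(3.09 - 2.576) = 0.696 to Φ(3.09 - 1.96) = 0.871.
• Type II error rate β = 1 - power therefore decreases (0.304 → 0.129).
Appropriate when false negatives are costly — here, shipping a defective batch — faulty products reach customers.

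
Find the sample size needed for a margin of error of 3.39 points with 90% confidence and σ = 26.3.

n = (z*σ/E)² = (1.645×26.3/3.39)² = 162.9 → n = 163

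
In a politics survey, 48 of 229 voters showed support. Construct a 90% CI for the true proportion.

p̂ = 0.21. CI = p̂ ± z*√(p̂(1-p̂)/n) = (0.165, 0.254)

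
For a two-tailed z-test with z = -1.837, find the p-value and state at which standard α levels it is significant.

p = 2·P(Z > |-1.837|) = 2·(1 - Φ(1.837)) ≈ 0.0662. Significant at α = 0.1.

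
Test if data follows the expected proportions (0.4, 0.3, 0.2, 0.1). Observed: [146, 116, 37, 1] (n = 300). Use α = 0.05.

Expected: [120.0, 90.0, 60.0, 30.0]. χ² = 49.994. df = 3, critical = 7.815. Reject H₀.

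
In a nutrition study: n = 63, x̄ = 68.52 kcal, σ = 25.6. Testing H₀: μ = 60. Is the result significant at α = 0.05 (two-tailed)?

z = (68.52 - 60)/(25.6/√63) = 2.642. Since |z| > 1.96, significant at α = 0.05.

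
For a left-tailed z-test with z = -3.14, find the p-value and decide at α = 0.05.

p = P(Z < -3.14) = Φ(-3.14) ≈ 0.0008. Since p < 0.05, reject H₀ (significant) at α = 0.05.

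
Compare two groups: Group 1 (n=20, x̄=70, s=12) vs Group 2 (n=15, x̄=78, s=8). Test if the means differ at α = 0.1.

Pooled sp = 10.49. t = -2.233, df = 33. Critical t = ±1.692. Reject H₀.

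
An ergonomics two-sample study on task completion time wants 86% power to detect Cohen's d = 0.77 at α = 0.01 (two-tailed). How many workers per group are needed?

z_{α/2} = 2.576, z_β = Φ⁻¹(0.86) = 1.08. For medium effect (d = 0.77): n per group = 2(z_{α/2} + z_β)²/d² = 2(2.576 + 1.08)²/0.77² = 45.1 → 46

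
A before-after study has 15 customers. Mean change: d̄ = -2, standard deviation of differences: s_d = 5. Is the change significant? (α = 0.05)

t = d̄/(s_d/√n) = -2/(5/√15) = -1.549. df = 14, critical t = ±2.145. Fail to reject H₀.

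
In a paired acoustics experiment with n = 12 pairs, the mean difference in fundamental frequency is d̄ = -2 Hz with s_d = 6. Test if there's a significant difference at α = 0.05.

t = d̄/(s_d/√n) = -2/(6/√12) = -1.155. df = 11, critical t = ±2.201. Fail to reject H₀.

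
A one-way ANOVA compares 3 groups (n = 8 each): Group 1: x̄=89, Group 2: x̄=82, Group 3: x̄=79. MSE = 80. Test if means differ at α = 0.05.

Grand mean = 83.33. SS_between = 421.33, MS_between = 210.67. F = 2.633, F_crit ≈ 3.467. Fail to reject H₀.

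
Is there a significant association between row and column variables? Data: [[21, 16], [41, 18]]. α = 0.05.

χ² = 1.612. df = 1, critical = 3.841. Fail to reject H₀. No evidence of dependence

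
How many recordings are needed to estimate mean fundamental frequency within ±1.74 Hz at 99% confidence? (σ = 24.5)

n = (z*σ/E)² = (2.576×24.5/1.74)² = 1315.6 → n = 1316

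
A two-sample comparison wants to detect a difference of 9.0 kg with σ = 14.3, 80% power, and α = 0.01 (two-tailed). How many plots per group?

n per group = 2(z_α/2 + z_β)²σ²/d² = 2×(2.576 + 0.84)²×14.3²/9.0² = 58.9 → n = 59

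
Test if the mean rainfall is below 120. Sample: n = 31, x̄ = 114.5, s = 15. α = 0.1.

t = (114.5 - 120)/(15/√31) = -2.042, df = 30. Critical t = -1.31. Reject H₀.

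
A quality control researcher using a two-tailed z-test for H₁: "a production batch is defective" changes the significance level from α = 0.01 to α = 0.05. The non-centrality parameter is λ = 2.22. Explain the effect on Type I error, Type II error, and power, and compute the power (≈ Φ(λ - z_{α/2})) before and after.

Increasing α from 0.01 to 0.05:
• Type I error rate increases (α is the Type I rate by definition).
• Critical value moves from z_{α/2} = 2.576 to 1.96, so power = Φ(λ - z_{α/2}) goes from Φ(2.22 - 2.576) = 0.361 to Φ(2.22 - 1.96) = 0.603.
• Type II error rate β = 1 - power therefore decreases (0.639 → 0.397).
Appropriate when false negatives are costly — here, shipping a defective batch — faulty products reach customers.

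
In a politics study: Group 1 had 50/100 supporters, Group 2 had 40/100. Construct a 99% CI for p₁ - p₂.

p̂₁ = 0.5, p̂₂ = 0.4. Difference = 0.1. CI = (-0.08, 0.28)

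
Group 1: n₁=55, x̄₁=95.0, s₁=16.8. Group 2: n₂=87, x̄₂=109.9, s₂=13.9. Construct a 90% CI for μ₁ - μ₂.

Difference = -14.9. SE = √(16.8²/55 + 13.9²/87) = 2.712. CI = (-19.36, -10.44)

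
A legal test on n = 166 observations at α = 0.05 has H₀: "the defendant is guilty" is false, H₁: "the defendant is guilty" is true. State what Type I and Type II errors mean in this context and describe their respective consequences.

Type I (false positive): concluding that the defendant is guilty when it is not — convicting an innocent person. Type II (false negative): failing to conclude that the defendant is guilty when it is — acquitting a guilty person. Which is costlier depends on domain priorities and is a judgement call rather than a statistical fact.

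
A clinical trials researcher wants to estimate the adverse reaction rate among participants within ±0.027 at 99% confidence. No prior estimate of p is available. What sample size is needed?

Conservative approach: use p = 0.5 (maximizes p(1-p) = 0.25). n = z²(0.25)/E² = 2.576²×0.25/0.027² = 2275.6 → n = 2276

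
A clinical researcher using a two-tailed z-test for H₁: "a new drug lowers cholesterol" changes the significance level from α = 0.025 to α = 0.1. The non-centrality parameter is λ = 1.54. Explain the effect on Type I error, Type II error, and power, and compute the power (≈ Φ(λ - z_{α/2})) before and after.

Increasing α from 0.025 to 0.1:
• Type I error rate increases (α is the Type I rate by definition).
• Critical value moves from z_{α/2} = 2.241 to 1.645, so power = Φ(λ - z_{α/2}) goes from Φ(1.54 - 2.241) = 0.242 to Φ(1.54 - 1.645) = 0.458.
• Type II error rate β = 1 - power therefore decreases (0.758 → 0.542).
Appropriate when false negatives are costly — here, shelving an effective drug — patients miss out on a treatment that would have helped.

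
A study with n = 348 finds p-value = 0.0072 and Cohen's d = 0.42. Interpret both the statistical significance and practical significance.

Statistically significant (p = 0.0072 < 0.05). Cohen's d = 0.42 indicates a small effect size. Both statistical and practical significance should be considered.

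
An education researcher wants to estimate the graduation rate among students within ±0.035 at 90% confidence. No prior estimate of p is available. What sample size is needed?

Conservative approach: use p = 0.5 (maximizes p(1-p) = 0.25). n = z²(0.25)/E² = 1.645²×0.25/0.035² = 552.2 → n = 553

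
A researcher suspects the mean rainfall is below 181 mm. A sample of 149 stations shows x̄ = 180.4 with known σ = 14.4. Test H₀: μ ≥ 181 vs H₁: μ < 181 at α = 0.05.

z = -0.509. Critical value: -1.645. Fail to reject H₀.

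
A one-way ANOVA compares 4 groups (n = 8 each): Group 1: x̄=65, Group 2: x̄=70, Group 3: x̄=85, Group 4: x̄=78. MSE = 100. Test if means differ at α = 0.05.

Grand mean = 74.5. SS_between = 1864.0, MS_between = 621.33. F = 6.213, F_crit ≈ 2.947. Reject H₀.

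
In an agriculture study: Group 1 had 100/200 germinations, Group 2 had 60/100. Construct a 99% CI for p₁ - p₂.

p̂₁ = 0.5, p̂₂ = 0.6. Difference = -0.1. CI = (-0.256, 0.056)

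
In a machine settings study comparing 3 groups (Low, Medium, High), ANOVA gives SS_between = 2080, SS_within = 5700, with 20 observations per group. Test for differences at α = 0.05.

df_between = 2, df_within = 57. F = MS_between/MS_within = 1040.0/100.0 = 10.4. F_crit ≈ 3.159. Reject H₀. At least one mean differs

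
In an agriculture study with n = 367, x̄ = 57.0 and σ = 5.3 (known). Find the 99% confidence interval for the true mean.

CI = x̄ ± z*(σ/√n) = 57.0 ± 2.576(5.3/√367) = 57.0 ± 0.71 = (56.29, 57.71)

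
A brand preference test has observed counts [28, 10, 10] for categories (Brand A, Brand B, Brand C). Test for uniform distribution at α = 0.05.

Expected = 16 each. χ² = Σ(O-E)²/E = 13.5. df = 2, critical value = 5.991. Reject H₀.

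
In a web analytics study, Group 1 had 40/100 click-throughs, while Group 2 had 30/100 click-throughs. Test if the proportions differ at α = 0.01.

p̂₁ = 0.4, p̂₂ = 0.3, pooled p̂ = 0.35. z = 1.482. Critical: ±2.576. Fail to reject H₀.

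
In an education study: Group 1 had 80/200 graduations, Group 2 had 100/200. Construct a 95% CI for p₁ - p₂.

p̂₁ = 0.4, p̂₂ = 0.5. Difference = -0.1. CI = (-0.197, -0.003)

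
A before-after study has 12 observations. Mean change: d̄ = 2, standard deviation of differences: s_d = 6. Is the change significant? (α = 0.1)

t = d̄/(s_d/√n) = 2/(6/√12) = 1.155. df = 11, critical t = ±1.796. Fail to reject H₀.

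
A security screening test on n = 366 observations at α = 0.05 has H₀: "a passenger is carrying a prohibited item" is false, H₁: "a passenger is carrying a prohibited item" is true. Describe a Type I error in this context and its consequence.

Type I error: rejecting H₀ when it is true — concluding that a passenger is carrying a prohibited item when in fact it is not. Consequence: detaining an innocent passenger — delay and inconvenience.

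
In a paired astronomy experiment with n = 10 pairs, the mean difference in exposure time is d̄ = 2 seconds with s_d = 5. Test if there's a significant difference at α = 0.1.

t = d̄/(s_d/√n) = 2/(5/√10) = 1.265. df = 9, critical t = ±1.833. Fail to reject H₀.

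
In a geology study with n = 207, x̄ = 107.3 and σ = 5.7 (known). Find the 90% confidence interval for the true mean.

CI = x̄ ± z*(σ/√n) = 107.3 ± 1.645(5.7/√207) = 107.3 ± 0.65 = (106.65, 107.95)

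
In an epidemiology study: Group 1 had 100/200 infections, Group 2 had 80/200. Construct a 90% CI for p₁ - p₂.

p̂₁ = 0.5, p̂₂ = 0.4. Difference = 0.1. CI = (0.019, 0.181)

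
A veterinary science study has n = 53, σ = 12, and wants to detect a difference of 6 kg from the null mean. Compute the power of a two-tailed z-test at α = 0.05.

SE = σ/√n = 12/√53 = 1.648. Non-centrality λ = d/SE = 6/1.648 = 3.64. Power ≈ Φ(λ - z_{α/2}) = Φ(3.64 - 1.96) = Φ(1.68) = 0.954.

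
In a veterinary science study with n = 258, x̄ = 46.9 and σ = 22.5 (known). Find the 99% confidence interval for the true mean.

CI = x̄ ± z*(σ/√n) = 46.9 ± 2.576(22.5/√258) = 46.9 ± 3.61 = (43.29, 50.51)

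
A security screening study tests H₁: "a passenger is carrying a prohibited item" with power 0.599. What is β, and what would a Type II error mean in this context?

β = 1 - power = 1 - 0.599 = 0.401. A Type II error is failing to reject H₀ when H₀ is false (false negative) — here, failing to conclude that a passenger is carrying a prohibited item when in fact it is true. Consequence: letting a prohibited item through — security breach.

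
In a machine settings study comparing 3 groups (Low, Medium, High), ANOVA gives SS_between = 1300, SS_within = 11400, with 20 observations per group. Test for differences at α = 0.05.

df_between = 2, df_within = 57. F = MS_between/MS_within = 650.0/200.0 = 3.25. F_crit ≈ 3.159. Reject H₀. At least one mean differs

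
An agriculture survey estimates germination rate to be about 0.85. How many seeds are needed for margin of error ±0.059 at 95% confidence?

n = z²p(1-p)/E² = 1.96²×0.85×0.15/0.059² = 140.7 → n = 141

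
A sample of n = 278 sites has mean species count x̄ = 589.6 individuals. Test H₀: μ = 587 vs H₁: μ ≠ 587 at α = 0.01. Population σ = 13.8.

z = (x̄ - μ₀)/(σ/√n) = (589.6 - 587)/(13.8/√278) = 3.141. Critical value: ±2.576. Since |3.141| > 2.576, Reject H₀.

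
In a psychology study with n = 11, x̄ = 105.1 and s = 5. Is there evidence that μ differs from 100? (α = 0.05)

t = (x̄ - μ₀)/(s/√n) = (105.1 - 100)/(5/√11) = 3.383. df = 10, critical t = ±2.228. Reject H₀.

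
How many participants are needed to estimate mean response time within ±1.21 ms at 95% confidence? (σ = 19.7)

n = (z*σ/E)² = (1.96×19.7/1.21)² = 1018.3 → n = 1019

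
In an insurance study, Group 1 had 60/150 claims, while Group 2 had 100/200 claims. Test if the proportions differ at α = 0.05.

p̂₁ = 0.4, p̂₂ = 0.5, pooled p̂ = 0.457. z = -1.858. Critical: ±1.96. Fail to reject H₀.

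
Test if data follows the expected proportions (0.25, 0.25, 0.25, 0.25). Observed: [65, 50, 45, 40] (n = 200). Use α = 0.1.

Expected: [50.0, 50.0, 50.0, 50.0]. χ² = 7.0. df = 3, critical = 6.251. Reject H₀.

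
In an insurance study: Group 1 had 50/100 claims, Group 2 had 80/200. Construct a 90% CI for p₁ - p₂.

p̂₁ = 0.5, p̂₂ = 0.4. Difference = 0.1. CI = (-0.0, 0.2)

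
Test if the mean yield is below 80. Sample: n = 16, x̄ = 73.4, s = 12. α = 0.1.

t = (73.4 - 80)/(12/√16) = -2.2, df = 15. Critical t = -1.341. Reject H₀.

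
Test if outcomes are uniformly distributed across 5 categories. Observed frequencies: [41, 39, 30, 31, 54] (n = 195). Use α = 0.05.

Expected = 39 each. χ² = Σ(O-E)²/E = 9.59. df = 4, critical value = 9.488. Reject H₀.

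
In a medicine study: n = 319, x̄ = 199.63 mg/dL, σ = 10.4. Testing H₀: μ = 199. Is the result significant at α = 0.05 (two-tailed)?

z = (199.63 - 199)/(10.4/√319) = 1.082. Since |z| ≤ 1.96, not significant at α = 0.05.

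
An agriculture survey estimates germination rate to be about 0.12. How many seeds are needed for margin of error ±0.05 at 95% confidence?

n = z²p(1-p)/E² = 1.96²×0.12×0.88/0.05² = 162.3 → n = 163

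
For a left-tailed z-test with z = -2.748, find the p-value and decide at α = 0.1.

p = P(Z < -2.748) = Φ(-2.748) ≈ 0.003. Since p < 0.1, reject H₀ (significant) at α = 0.1.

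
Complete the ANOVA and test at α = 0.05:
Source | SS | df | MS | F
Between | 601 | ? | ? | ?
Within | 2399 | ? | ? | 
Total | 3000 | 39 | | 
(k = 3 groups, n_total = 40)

df_between = 2, df_within = 37. MS_between = 300.5, MS_within = 64.84. F = 4.635, F_crit ≈ 3.252. Reject H₀.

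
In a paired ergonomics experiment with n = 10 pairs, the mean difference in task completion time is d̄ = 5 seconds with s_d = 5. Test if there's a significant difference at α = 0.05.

t = d̄/(s_d/√n) = 5/(5/√10) = 3.162. df = 9, critical t = ±2.262. Reject H₀.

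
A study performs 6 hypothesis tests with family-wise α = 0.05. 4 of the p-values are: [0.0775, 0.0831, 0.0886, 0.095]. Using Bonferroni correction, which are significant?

Bonferroni α = 0.05/6 = 0.00833. None of the given p-values are significant.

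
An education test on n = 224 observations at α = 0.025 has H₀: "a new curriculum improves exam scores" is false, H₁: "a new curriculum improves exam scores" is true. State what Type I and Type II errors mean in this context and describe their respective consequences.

Type I (false positive): concluding that a new curriculum improves exam scores when it is not — adopting a curriculum that gives no real benefit — disruption for nothing. Type II (false negative): failing to conclude that a new curriculum improves exam scores when it is — keeping the old curriculum when the new one would have helped students. Which is costlier depends on domain priorities and is a judgement call rather than a statistical fact.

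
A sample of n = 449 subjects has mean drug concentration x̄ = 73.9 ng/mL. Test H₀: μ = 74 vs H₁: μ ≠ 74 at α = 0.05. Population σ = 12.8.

z = (x̄ - μ₀)/(σ/√n) = (73.9 - 74)/(12.8/√449) = -0.166. Critical value: ±1.96. Since |-0.166| ≤ 1.96, Fail to reject H₀.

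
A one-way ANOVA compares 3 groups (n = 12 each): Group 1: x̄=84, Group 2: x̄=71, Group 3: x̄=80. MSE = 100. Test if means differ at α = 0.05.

Grand mean = 78.33. SS_between = 1064.0, MS_between = 532.0. F = 5.32, F_crit ≈ 3.285. Reject H₀.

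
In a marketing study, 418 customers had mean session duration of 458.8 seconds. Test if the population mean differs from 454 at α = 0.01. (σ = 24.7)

z = (x̄ - μ₀)/(σ/√n) = (458.8 - 454)/(24.7/√418) = 3.973. Critical value: ±2.576. Since |3.973| > 2.576, Reject H₀.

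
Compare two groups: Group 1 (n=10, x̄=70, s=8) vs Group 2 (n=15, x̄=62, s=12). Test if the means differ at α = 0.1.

Pooled sp = 10.62. t = 1.846, df = 23. Critical t = ±1.714. Reject H₀.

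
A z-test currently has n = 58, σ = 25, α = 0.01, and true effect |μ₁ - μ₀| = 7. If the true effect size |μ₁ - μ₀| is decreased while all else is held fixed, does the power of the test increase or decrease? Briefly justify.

Power decreases: a smaller true effect decreases the non-centrality λ = |μ₁ - μ₀|/(σ/√n).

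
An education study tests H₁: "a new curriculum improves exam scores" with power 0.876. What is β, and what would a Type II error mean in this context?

β = 1 - power = 1 - 0.876 = 0.124. A Type II error is failing to reject H₀ when H₀ is false (false negative) — here, failing to conclude that a new curriculum improves exam scores when in fact it is true. Consequence: keeping the old curriculum when the new one would have helped students.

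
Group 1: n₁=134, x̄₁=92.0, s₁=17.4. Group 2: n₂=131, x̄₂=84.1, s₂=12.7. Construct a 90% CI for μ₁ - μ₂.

Difference = 7.9. SE = √(17.4²/134 + 12.7²/131) = 1.868. CI = (4.83, 10.97)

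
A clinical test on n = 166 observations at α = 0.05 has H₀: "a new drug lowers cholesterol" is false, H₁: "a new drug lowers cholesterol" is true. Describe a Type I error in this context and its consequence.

Type I error: rejecting H₀ when it is true — concluding that a new drug lowers cholesterol when in fact it is not. Consequence: approving an ineffective drug — patients take a useless medication and may skip effective alternatives.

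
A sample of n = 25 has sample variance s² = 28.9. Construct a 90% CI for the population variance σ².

df = 24. χ²_{0.05} = 36.415, χ²_{0.95} = 13.848. CI for σ² = ((n-1)s²/χ²_{α/2}, (n-1)s²/χ²_{1-α/2}) = (24·28.9/36.415, 24·28.9/13.848) = (19.05, 50.09)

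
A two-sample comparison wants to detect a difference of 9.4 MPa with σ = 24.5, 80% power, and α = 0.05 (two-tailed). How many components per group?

n per group = 2(z_α/2 + z_β)²σ²/d² = 2×(1.96 + 0.84)²×24.5²/9.4² = 106.5 → n = 107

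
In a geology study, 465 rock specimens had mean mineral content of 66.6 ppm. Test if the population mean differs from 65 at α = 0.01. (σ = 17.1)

z = (x̄ - μ₀)/(σ/√n) = (66.6 - 65)/(17.1/√465) = 2.018. Critical value: ±2.576. Since |2.018| ≤ 2.576, Fail to reject H₀.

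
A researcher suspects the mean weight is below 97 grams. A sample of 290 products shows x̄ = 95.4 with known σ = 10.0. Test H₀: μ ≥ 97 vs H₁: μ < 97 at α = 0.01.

z = -2.725. Critical value: -2.33. Reject H₀.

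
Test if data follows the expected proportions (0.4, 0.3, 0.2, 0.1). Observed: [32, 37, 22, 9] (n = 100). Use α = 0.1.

Expected: [40.0, 30.0, 20.0, 10.0]. χ² = 3.533. df = 3, critical = 6.251. Fail to reject H₀.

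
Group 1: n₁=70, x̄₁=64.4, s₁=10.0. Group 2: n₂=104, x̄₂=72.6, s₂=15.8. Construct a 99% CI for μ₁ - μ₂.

Difference = -8.2. SE = √(10.0²/70 + 15.8²/104) = 1.957. CI = (-13.24, -3.16)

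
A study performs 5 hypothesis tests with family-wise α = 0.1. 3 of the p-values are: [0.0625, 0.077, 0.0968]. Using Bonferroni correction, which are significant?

Bonferroni α = 0.1/5 = 0.02. None of the given p-values are significant.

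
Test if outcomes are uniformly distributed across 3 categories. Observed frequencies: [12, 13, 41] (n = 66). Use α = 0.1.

Expected = 22 each. χ² = Σ(O-E)²/E = 24.636. df = 2, critical value = 4.605. Reject H₀.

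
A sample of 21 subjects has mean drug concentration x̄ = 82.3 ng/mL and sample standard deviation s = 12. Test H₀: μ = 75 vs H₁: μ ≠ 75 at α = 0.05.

t = (x̄ - μ₀)/(s/√n) = (82.3 - 75)/(12/√21) = 2.788. df = 20, critical t = ±2.086. Reject H₀.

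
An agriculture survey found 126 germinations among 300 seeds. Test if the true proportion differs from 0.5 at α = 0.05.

p̂ = 0.42, p₀ = 0.5. z = (p̂ - p₀)/√(p₀(1-p₀)/n) = -2.771. Critical: ±1.96. Reject H₀.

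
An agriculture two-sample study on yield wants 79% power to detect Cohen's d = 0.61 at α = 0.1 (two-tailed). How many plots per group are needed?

z_{α/2} = 1.645, z_β = Φ⁻¹(0.79) = 0.806. For medium effect (d = 0.61): n per group = 2(z_{α/2} + z_β)²/d² = 2(1.645 + 0.806)²/0.61² = 32.3 → 33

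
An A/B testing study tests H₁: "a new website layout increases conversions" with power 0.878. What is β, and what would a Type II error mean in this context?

β = 1 - power = 1 - 0.878 = 0.122. A Type II error is failing to reject H₀ when H₀ is false (false negative) — here, failing to conclude that a new website layout increases conversions when in fact it is true. Consequence: discarding a layout that would have improved conversions — lost revenue.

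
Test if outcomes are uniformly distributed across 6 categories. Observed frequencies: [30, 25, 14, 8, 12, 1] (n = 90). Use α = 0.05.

Expected = 15 each. χ² = Σ(O-E)²/E = 38.667. df = 5, critical value = 11.07. Reject H₀.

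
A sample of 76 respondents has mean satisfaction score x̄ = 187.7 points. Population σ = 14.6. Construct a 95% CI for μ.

CI = x̄ ± z*(σ/√n) = 187.7 ± 1.96(14.6/√76) = 187.7 ± 3.28 = (184.42, 190.98)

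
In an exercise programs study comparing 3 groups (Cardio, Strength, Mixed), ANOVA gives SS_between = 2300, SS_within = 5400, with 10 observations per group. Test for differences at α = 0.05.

df_between = 2, df_within = 27. F = MS_between/MS_within = 1150.0/200.0 = 5.75. F_crit ≈ 3.354. Reject H₀. At least one mean differs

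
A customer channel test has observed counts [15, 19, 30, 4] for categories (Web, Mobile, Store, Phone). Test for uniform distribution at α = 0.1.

Expected = 17 each. χ² = Σ(O-E)²/E = 20.353. df = 3, critical value = 6.251. Reject H₀.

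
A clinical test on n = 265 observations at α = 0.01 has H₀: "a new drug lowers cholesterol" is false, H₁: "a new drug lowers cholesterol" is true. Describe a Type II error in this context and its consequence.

Type II error: failing to reject H₀ when it is false — concluding that a new drug lowers cholesterol is not supported when in fact it is. Consequence: shelving an effective drug — patients miss out on a treatment that would have helped.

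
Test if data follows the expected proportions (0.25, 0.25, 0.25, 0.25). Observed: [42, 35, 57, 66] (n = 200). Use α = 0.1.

Expected: [50.0, 50.0, 50.0, 50.0]. χ² = 11.88. df = 3, critical = 6.251. Reject H₀.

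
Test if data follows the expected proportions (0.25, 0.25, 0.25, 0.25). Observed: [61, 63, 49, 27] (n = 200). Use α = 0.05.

Expected: [50.0, 50.0, 50.0, 50.0]. χ² = 16.4. df = 3, critical = 7.815. Reject H₀.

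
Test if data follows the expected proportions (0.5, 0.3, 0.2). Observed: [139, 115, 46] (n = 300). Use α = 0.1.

Expected: [150.0, 90.0, 60.0]. χ² = 11.018. df = 2, critical = 4.605. Reject H₀.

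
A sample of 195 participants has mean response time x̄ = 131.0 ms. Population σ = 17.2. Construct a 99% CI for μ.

CI = x̄ ± z*(σ/√n) = 131.0 ± 2.576(17.2/√195) = 131.0 ± 3.17 = (127.83, 134.17)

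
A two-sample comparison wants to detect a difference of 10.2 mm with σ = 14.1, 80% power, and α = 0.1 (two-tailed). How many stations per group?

n per group = 2(z_α/2 + z_β)²σ²/d² = 2×(1.645 + 0.84)²×14.1²/10.2² = 23.6 → n = 24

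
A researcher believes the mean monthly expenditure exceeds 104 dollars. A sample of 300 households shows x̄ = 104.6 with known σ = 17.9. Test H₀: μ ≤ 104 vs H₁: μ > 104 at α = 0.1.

z = 0.581. Critical value: 1.28. Fail to reject H₀.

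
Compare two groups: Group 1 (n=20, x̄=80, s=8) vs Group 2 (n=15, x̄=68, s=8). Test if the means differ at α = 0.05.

Pooled sp = 8.0. t = 4.392, df = 33. Critical t = ±2.035. Reject H₀.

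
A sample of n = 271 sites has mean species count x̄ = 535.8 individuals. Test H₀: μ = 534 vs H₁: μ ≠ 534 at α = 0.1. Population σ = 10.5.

z = (x̄ - μ₀)/(σ/√n) = (535.8 - 534)/(10.5/√271) = 2.822. Critical value: ±1.645. Since |2.822| > 1.645, Reject H₀.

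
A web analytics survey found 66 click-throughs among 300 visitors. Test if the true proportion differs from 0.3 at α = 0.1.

p̂ = 0.22, p₀ = 0.3. z = (p̂ - p₀)/√(p₀(1-p₀)/n) = -3.024. Critical: ±1.645. Reject H₀.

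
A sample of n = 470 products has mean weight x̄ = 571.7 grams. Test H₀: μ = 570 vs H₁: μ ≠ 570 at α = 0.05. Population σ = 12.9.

z = (x̄ - μ₀)/(σ/√n) = (571.7 - 570)/(12.9/√470) = 2.857. Critical value: ±1.96. Since |2.857| > 1.96, Reject H₀.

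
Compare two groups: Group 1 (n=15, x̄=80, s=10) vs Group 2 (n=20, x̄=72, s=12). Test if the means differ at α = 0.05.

Pooled sp = 11.2. t = 2.092, df = 33. Critical t = ±2.035. Reject H₀.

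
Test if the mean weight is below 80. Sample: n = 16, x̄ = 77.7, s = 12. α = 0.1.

t = (77.7 - 80)/(12/√16) = -0.767, df = 15. Critical t = -1.341. Fail to reject H₀.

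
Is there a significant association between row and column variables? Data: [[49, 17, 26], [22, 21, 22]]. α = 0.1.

χ² = 6.573. df = 2, critical = 4.605. Reject H₀. Variables are dependent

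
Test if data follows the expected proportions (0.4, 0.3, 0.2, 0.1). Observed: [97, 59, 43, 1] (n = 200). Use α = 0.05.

Expected: [80.0, 60.0, 40.0, 20.0]. χ² = 21.904. df = 3, critical = 7.815. Reject H₀.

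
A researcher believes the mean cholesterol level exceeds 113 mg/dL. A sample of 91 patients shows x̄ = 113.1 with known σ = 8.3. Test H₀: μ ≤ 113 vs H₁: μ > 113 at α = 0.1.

z = 0.115. Critical value: 1.28. Fail to reject H₀.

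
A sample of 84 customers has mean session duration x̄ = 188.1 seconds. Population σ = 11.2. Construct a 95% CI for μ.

CI = x̄ ± z*(σ/√n) = 188.1 ± 1.96(11.2/√84) = 188.1 ± 2.4 = (185.7, 190.5)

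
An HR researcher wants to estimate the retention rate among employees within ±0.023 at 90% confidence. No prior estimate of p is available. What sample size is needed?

Conservative approach: use p = 0.5 (maximizes p(1-p) = 0.25). n = z²(0.25)/E² = 1.645²×0.25/0.023² = 1278.8 → n = 1279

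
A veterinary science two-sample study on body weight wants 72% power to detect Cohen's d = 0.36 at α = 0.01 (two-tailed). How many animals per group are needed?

z_{α/2} = 2.576, z_β = Φ⁻¹(0.72) = 0.583. For small effect (d = 0.36): n per group = 2(z_{α/2} + z_β)²/d² = 2(2.576 + 0.583)²/0.36² = 154.001 → 155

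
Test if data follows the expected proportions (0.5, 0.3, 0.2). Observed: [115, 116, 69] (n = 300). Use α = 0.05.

Expected: [150.0, 90.0, 60.0]. χ² = 17.028. df = 2, critical = 5.991. Reject H₀.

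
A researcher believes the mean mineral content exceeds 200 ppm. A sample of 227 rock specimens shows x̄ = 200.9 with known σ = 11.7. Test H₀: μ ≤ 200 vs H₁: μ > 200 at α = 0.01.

z = 1.159. Critical value: 2.33. Fail to reject H₀.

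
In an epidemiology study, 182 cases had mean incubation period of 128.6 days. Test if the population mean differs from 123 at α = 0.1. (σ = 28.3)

z = (x̄ - μ₀)/(σ/√n) = (128.6 - 123)/(28.3/√182) = 2.67. Critical value: ±1.645. Since |2.67| > 1.645, Reject H₀.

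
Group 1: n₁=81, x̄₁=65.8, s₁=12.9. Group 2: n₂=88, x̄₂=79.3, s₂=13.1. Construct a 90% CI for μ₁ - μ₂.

Difference = -13.5. SE = √(12.9²/81 + 13.1²/88) = 2.001. CI = (-16.79, -10.21)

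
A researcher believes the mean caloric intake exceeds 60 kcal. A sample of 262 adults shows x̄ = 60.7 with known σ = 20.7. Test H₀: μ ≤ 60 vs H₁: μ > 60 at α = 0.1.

z = 0.547. Critical value: 1.28. Fail to reject H₀.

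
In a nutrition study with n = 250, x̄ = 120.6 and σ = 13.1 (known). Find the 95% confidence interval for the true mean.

CI = x̄ ± z*(σ/√n) = 120.6 ± 1.96(13.1/√250) = 120.6 ± 1.62 = (118.98, 122.22)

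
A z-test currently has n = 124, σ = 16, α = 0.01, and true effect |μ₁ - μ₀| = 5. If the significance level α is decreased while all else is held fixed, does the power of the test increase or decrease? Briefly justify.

Power decreases: a smaller α raises the critical value, so less of the H₁ sampling distribution falls in the rejection region.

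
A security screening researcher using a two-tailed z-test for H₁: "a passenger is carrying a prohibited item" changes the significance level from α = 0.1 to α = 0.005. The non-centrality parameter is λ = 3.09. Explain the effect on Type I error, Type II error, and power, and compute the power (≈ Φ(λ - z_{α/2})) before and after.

Decreasing α from 0.1 to 0.005:
• Type I error rate decreases (α is the Type I rate by definition).
• Critical value moves from z_{α/2} = 1.645 to 2.807, so power = Φ(λ - z_{α/2}) goes from Φ(3.09 - 1.645) = 0.926 to Φ(3.09 - 2.807) = 0.611.
• Type II error rate β = 1 - power therefore increases (0.074 → 0.389).
Appropriate when false positives are costly — here, detaining an innocent passenger — delay and inconvenience.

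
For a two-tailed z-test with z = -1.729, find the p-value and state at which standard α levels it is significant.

p = 2·P(Z > |-1.729|) = 2·(1 - Φ(1.729)) ≈ 0.0838. Significant at α = 0.1.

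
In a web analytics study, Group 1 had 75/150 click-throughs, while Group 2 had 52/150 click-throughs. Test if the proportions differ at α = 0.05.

p̂₁ = 0.5, p̂₂ = 0.347, pooled p̂ = 0.423. z = 2.688. Critical: ±1.96. Reject H₀.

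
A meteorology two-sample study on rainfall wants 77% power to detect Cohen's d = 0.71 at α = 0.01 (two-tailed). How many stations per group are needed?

z_{α/2} = 2.576, z_β = Φ⁻¹(0.77) = 0.739. For medium effect (d = 0.71): n per group = 2(z_{α/2} + z_β)²/d² = 2(2.576 + 0.739)²/0.71² = 43.6 → 44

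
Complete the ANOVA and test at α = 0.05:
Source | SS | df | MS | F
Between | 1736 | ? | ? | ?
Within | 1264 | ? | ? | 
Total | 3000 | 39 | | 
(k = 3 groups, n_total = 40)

df_between = 2, df_within = 37. MS_between = 868.0, MS_within = 34.16. F = 25.408, F_crit ≈ 3.252. Reject H₀.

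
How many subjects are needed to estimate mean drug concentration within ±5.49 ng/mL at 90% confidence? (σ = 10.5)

n = (z*σ/E)² = (1.645×10.5/5.49)² = 9.9 → n = 10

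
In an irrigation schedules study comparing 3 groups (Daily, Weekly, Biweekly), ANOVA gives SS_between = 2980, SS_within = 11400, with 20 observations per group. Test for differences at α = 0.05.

df_between = 2, df_within = 57. F = MS_between/MS_within = 1490.0/200.0 = 7.45. F_crit ≈ 3.159. Reject H₀. At least one mean differs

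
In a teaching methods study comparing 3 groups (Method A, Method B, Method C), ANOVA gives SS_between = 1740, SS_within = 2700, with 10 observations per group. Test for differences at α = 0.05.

df_between = 2, df_within = 27. F = MS_between/MS_within = 870.0/100.0 = 8.7. F_crit ≈ 3.354. Reject H₀. At least one mean differs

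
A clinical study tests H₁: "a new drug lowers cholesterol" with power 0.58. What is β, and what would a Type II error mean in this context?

β = 1 - power = 1 - 0.58 = 0.42. A Type II error is failing to reject H₀ when H₀ is false (false negative) — here, failing to conclude that a new drug lowers cholesterol when in fact it is true. Consequence: shelving an effective drug — patients miss out on a treatment that would have helped.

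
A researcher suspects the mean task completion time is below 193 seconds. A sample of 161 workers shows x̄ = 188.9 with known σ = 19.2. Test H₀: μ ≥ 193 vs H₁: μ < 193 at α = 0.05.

z = -2.71. Critical value: -1.645. Reject H₀.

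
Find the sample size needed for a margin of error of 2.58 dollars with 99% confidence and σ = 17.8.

n = (z*σ/E)² = (2.576×17.8/2.58)² = 315.9 → n = 316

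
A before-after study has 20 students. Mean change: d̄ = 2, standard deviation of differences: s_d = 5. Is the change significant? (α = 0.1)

t = d̄/(s_d/√n) = 2/(5/√20) = 1.789. df = 19, critical t = ±1.729. Reject H₀.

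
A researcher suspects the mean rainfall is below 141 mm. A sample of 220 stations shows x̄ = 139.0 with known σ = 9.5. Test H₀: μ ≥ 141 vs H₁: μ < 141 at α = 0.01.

z = -3.123. Critical value: -2.33. Reject H₀.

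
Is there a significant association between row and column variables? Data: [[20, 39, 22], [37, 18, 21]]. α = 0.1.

χ² = 12.684. df = 2, critical = 4.605. Reject H₀. Variables are dependent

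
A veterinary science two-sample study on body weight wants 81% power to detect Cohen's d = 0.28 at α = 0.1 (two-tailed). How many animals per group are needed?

z_{α/2} = 1.645, z_β = Φ⁻¹(0.81) = 0.878. For small effect (d = 0.28): n per group = 2(z_{α/2} + z_β)²/d² = 2(1.645 + 0.878)²/0.28² = 162.4 → 163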